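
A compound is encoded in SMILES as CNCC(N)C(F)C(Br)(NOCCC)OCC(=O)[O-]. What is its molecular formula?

C10H20BrFN3O4-

Heavy atoms from the SMILES: 1 Br, 10 C, 1 F, 3 N, 4 O.
Implicit hydrogens by atom environment:
  4 × C: 2 H each → 8
  3 × O: no H
  2 × C: 3 H each → 6
  2 × C: 1 H each → 2
  2 × C: no H
  2 × N: 1 H each → 2
  1 × Br: no H
  1 × F: no H
  1 × N: 2 H
  1 × O (charge -1): no H
  Total hydrogens = 20.
Net charge -1.
Molecular formula: C10H20BrFN3O4-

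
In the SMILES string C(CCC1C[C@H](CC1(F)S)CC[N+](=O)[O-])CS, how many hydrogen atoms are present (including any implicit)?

20

Hydrogens are implicit in SMILES; fill each atom to its normal valence:
  8 × C: 2 H each → 16
  2 × C: 1 H each → 2
  2 × S: 1 H each → 2
  1 × C: no H
  1 × F: no H
  1 × N (charge +1): no H
  1 × O: no H
  1 × O (charge -1): no H
  Total hydrogens = 20.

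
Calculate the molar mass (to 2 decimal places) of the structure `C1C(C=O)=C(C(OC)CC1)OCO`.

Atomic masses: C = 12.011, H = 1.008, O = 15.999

Molecular formula: C9H14O4.
M = 9×12.011 + 14×1.008 + 4×15.999 = 186.21 g/mol.

186.21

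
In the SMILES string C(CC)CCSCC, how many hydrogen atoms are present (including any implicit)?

Hydrogens are implicit in SMILES; fill each atom to its normal valence:
  5 × C: 2 H each → 10
  2 × C: 3 H each → 6
  1 × S: no H
  Total hydrogens = 16.

16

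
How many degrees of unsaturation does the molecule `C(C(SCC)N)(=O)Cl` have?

Molecular formula from the SMILES: C4H8ClNOS.
DoU = (2C + 2 + N − H − X)/2 = (2·4 + 2 + 1 − 8 − 1)/2 = 2/2 = 1.
(Structurally: 0 ring(s) + 1 π bond(s) = 1.)

1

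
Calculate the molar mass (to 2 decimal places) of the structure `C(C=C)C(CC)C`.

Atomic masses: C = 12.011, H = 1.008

Molecular formula: C7H14.
M = 7×12.011 + 14×1.008 = 98.19 g/mol.

98.19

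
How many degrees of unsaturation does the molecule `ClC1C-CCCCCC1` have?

1

Molecular formula from the SMILES: C8H15Cl.
DoU = (2C + 2 + N − H − X)/2 = (2·8 + 2 + 0 − 15 − 1)/2 = 2/2 = 1.
(Structurally: 1 ring(s) + 0 π bond(s) = 1.)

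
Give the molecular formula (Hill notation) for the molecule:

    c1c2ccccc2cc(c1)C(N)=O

C11H9NO

Heavy atoms from the SMILES: 11 C, 1 N, 1 O.
Implicit hydrogens by atom environment:
  7 × C (aromatic): 1 H each → 7
  3 × C (aromatic): no H
  1 × C: no H
  1 × N: 2 H
  1 × O: no H
  Total hydrogens = 9.
Molecular formula: C11H9NO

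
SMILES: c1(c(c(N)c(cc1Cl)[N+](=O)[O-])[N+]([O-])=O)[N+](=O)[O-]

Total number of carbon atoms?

The symbol for carbon appears 6 times in the SMILES. Lowercase c denotes aromatic carbon and counts toward C.

6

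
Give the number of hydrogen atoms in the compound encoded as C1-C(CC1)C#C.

Hydrogens are implicit in SMILES; fill each atom to its normal valence:
  3 × C: 2 H each → 6
  2 × C: 1 H each → 2
  1 × C: no H
  Total hydrogens = 8.

8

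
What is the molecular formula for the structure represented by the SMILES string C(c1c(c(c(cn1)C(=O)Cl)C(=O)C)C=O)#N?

Heavy atoms from the SMILES: 10 C, 1 Cl, 2 N, 3 O.
Implicit hydrogens by atom environment:
  4 × C (aromatic): no H
  3 × C: no H
  3 × O: no H
  1 × C: 3 H
  1 × C (aromatic): 1 H
  1 × C: 1 H
  1 × Cl: no H
  1 × N (aromatic): no H
  1 × N: no H
  Total hydrogens = 5.
Molecular formula: C10H5ClN2O3

C10H5ClN2O3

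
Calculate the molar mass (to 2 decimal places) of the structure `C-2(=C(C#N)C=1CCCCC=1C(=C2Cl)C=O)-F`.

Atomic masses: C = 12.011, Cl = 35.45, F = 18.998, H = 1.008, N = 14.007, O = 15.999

Molecular formula: C12H9ClFNO.
M = 12×12.011 + 1×35.45 + 1×18.998 + 9×1.008 + 1×14.007 + 1×15.999 = 237.66 g/mol.

237.66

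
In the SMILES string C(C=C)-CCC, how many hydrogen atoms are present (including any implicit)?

Hydrogens are implicit in SMILES; fill each atom to its normal valence:
  4 × C: 2 H each → 8
  1 × C: 3 H
  1 × C: 1 H
  Total hydrogens = 12.

12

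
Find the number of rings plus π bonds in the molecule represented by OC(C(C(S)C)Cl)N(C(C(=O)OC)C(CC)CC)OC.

Molecular formula from the SMILES: C13H26ClNO4S.
DoU = (2C + 2 + N − H − X)/2 = (2·13 + 2 + 1 − 26 − 1)/2 = 2/2 = 1.
(Structurally: 0 ring(s) + 1 π bond(s) = 1.)

1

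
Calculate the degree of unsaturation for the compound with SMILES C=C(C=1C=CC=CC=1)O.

5

Molecular formula from the SMILES: C8H8O.
DoU = (2C + 2 + N − H − X)/2 = (2·8 + 2 + 0 − 8 − 0)/2 = 10/2 = 5.
(Structurally: 1 ring(s) + 4 π bond(s) = 5.)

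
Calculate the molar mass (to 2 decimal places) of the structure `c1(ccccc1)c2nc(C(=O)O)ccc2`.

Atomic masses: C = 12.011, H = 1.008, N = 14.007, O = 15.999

199.21

Molecular formula: C12H9NO2.
M = 12×12.011 + 9×1.008 + 1×14.007 + 2×15.999 = 199.21 g/mol.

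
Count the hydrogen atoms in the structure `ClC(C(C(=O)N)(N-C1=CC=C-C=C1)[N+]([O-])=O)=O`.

Hydrogens are implicit in SMILES; fill each atom to its normal valence:
  5 × C (aromatic): 1 H each → 5
  3 × C: no H
  3 × O: no H
  1 × C (aromatic): no H
  1 × Cl: no H
  1 × N: 2 H
  1 × N: 1 H
  1 × N (charge +1): no H
  1 × O (charge -1): no H
  Total hydrogens = 8.

8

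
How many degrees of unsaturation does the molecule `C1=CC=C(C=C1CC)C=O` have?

Molecular formula from the SMILES: C9H10O.
DoU = (2C + 2 + N − H − X)/2 = (2·9 + 2 + 0 − 10 − 0)/2 = 10/2 = 5.
(Structurally: 1 ring(s) + 4 π bond(s) = 5.)

5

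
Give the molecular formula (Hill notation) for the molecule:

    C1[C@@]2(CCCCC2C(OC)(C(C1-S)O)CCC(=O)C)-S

C15H26O3S2

Heavy atoms from the SMILES: 15 C, 3 O, 2 S.
Implicit hydrogens by atom environment:
  7 × C: 2 H each → 14
  3 × C: 1 H each → 3
  3 × C: no H
  2 × C: 3 H each → 6
  2 × O: no H
  2 × S: 1 H each → 2
  1 × O: 1 H
  Total hydrogens = 26.
Molecular formula: C15H26O3S2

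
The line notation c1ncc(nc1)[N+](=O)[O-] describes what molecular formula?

C4H3N3O2

Heavy atoms from the SMILES: 4 C, 3 N, 2 O.
Implicit hydrogens by atom environment:
  3 × C (aromatic): 1 H each → 3
  2 × N (aromatic): no H
  1 × C (aromatic): no H
  1 × N (charge +1): no H
  1 × O: no H
  1 × O (charge -1): no H
  Total hydrogens = 3.
Molecular formula: C4H3N3O2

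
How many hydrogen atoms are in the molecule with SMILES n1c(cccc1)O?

Hydrogens are implicit in SMILES; fill each atom to its normal valence:
  4 × C (aromatic): 1 H each → 4
  1 × C (aromatic): no H
  1 × N (aromatic): no H
  1 × O: 1 H
  Total hydrogens = 5.

5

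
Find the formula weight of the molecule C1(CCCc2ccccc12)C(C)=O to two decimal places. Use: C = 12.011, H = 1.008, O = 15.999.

174.24

Molecular formula: C12H14O.
M = 12×12.011 + 14×1.008 + 1×15.999 = 174.24 g/mol.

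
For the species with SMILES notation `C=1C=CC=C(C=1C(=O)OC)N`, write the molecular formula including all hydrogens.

C8H9NO2

Heavy atoms from the SMILES: 8 C, 1 N, 2 O.
Implicit hydrogens by atom environment:
  4 × C (aromatic): 1 H each → 4
  2 × C (aromatic): no H
  2 × O: no H
  1 × C: 3 H
  1 × C: no H
  1 × N: 2 H
  Total hydrogens = 9.
Molecular formula: C8H9NO2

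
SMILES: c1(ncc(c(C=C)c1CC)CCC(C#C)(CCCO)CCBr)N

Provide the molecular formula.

Heavy atoms from the SMILES: 1 Br, 19 C, 2 N, 1 O.
Implicit hydrogens by atom environment:
  9 × C: 2 H each → 18
  4 × C (aromatic): no H
  2 × C: 1 H each → 2
  2 × C: no H
  1 × Br: no H
  1 × C: 3 H
  1 × C (aromatic): 1 H
  1 × N: 2 H
  1 × N (aromatic): no H
  1 × O: 1 H
  Total hydrogens = 27.
Molecular formula: C19H27BrN2O

C19H27BrN2O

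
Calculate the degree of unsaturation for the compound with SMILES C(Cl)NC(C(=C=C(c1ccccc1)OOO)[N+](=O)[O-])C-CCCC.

7

Molecular formula from the SMILES: C16H21ClN2O5.
DoU = (2C + 2 + N − H − X)/2 = (2·16 + 2 + 2 − 21 − 1)/2 = 14/2 = 7.
(Structurally: 1 ring(s) + 6 π bond(s) = 7.)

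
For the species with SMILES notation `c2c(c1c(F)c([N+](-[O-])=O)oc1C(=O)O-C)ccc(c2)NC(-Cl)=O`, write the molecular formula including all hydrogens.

Heavy atoms from the SMILES: 13 C, 1 Cl, 1 F, 2 N, 6 O.
Implicit hydrogens by atom environment:
  6 × C (aromatic): no H
  4 × C (aromatic): 1 H each → 4
  4 × O: no H
  2 × C: no H
  1 × C: 3 H
  1 × Cl: no H
  1 × F: no H
  1 × N: 1 H
  1 × N (charge +1): no H
  1 × O (aromatic): no H
  1 × O (charge -1): no H
  Total hydrogens = 8.
Molecular formula: C13H8ClFN2O6

C13H8ClFN2O6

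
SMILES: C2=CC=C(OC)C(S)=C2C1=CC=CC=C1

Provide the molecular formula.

Heavy atoms from the SMILES: 13 C, 1 O, 1 S.
Implicit hydrogens by atom environment:
  8 × C (aromatic): 1 H each → 8
  4 × C (aromatic): no H
  1 × C: 3 H
  1 × O: no H
  1 × S: 1 H
  Total hydrogens = 12.
Molecular formula: C13H12OS

C13H12OS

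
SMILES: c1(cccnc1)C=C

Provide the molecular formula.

C7H7N

Heavy atoms from the SMILES: 7 C, 1 N.
Implicit hydrogens by atom environment:
  4 × C (aromatic): 1 H each → 4
  1 × C: 2 H
  1 × C: 1 H
  1 × C (aromatic): no H
  1 × N (aromatic): no H
  Total hydrogens = 7.
Molecular formula: C7H7N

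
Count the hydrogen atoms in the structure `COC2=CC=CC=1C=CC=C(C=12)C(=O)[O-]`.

9

Hydrogens are implicit in SMILES; fill each atom to its normal valence:
  6 × C (aromatic): 1 H each → 6
  4 × C (aromatic): no H
  2 × O: no H
  1 × C: 3 H
  1 × C: no H
  1 × O (charge -1): no H
  Total hydrogens = 9.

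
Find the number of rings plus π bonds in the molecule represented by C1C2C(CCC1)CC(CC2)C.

Molecular formula from the SMILES: C11H20.
DoU = (2C + 2 + N − H − X)/2 = (2·11 + 2 + 0 − 20 − 0)/2 = 4/2 = 2.
(Structurally: 2 ring(s) + 0 π bond(s) = 2.)

2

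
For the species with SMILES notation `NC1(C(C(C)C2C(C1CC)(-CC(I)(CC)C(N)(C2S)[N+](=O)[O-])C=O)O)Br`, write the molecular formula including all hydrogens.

Heavy atoms from the SMILES: 1 Br, 16 C, 1 I, 3 N, 4 O, 1 S.
Implicit hydrogens by atom environment:
  6 × C: 1 H each → 6
  4 × C: no H
  3 × C: 3 H each → 9
  3 × C: 2 H each → 6
  2 × N: 2 H each → 4
  2 × O: no H
  1 × Br: no H
  1 × I: no H
  1 × N (charge +1): no H
  1 × O: 1 H
  1 × O (charge -1): no H
  1 × S: 1 H
  Total hydrogens = 27.
Molecular formula: C16H27BrIN3O4S

C16H27BrIN3O4S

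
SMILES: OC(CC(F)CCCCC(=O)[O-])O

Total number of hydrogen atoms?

Hydrogens are implicit in SMILES; fill each atom to its normal valence:
  5 × C: 2 H each → 10
  2 × C: 1 H each → 2
  2 × O: 1 H each → 2
  1 × C: no H
  1 × F: no H
  1 × O: no H
  1 × O (charge -1): no H
  Total hydrogens = 14.

14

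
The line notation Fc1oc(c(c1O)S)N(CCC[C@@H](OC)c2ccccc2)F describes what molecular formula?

C15H17F2NO3S

Heavy atoms from the SMILES: 15 C, 2 F, 1 N, 3 O, 1 S.
Implicit hydrogens by atom environment:
  5 × C (aromatic): 1 H each → 5
  5 × C (aromatic): no H
  3 × C: 2 H each → 6
  2 × F: no H
  1 × C: 3 H
  1 × C: 1 H
  1 × N: no H
  1 × O: 1 H
  1 × O (aromatic): no H
  1 × O: no H
  1 × S: 1 H
  Total hydrogens = 17.
Molecular formula: C15H17F2NO3S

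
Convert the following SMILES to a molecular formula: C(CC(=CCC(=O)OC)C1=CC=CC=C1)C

Heavy atoms from the SMILES: 14 C, 2 O.
Implicit hydrogens by atom environment:
  5 × C (aromatic): 1 H each → 5
  3 × C: 2 H each → 6
  2 × C: 3 H each → 6
  2 × C: no H
  2 × O: no H
  1 × C: 1 H
  1 × C (aromatic): no H
  Total hydrogens = 18.
Molecular formula: C14H18O2

C14H18O2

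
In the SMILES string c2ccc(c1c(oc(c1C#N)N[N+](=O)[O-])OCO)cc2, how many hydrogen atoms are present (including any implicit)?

Hydrogens are implicit in SMILES; fill each atom to its normal valence:
  5 × C (aromatic): 1 H each → 5
  5 × C (aromatic): no H
  2 × O: no H
  1 × C: 2 H
  1 × C: no H
  1 × N: 1 H
  1 × N: no H
  1 × N (charge +1): no H
  1 × O: 1 H
  1 × O (aromatic): no H
  1 × O (charge -1): no H
  Total hydrogens = 9.

9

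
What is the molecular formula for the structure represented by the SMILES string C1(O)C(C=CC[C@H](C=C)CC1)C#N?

Heavy atoms from the SMILES: 11 C, 1 N, 1 O.
Implicit hydrogens by atom environment:
  6 × C: 1 H each → 6
  4 × C: 2 H each → 8
  1 × C: no H
  1 × N: no H
  1 × O: 1 H
  Total hydrogens = 15.
Molecular formula: C11H15NO

C11H15NO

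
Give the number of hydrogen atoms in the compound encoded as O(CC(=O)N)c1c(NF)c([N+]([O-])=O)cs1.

6

Hydrogens are implicit in SMILES; fill each atom to its normal valence:
  3 × C (aromatic): no H
  3 × O: no H
  1 × C: 2 H
  1 × C (aromatic): 1 H
  1 × C: no H
  1 × F: no H
  1 × N: 2 H
  1 × N: 1 H
  1 × N (charge +1): no H
  1 × O (charge -1): no H
  1 × S (aromatic): no H
  Total hydrogens = 6.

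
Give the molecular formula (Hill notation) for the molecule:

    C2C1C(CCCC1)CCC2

Heavy atoms from the SMILES: 10 C.
Implicit hydrogens by atom environment:
  8 × C: 2 H each → 16
  2 × C: 1 H each → 2
  Total hydrogens = 18.
Molecular formula: C10H18

C10H18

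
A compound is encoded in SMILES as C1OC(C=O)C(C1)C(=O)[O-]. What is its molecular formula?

C6H7O4-

Heavy atoms from the SMILES: 6 C, 4 O.
Implicit hydrogens by atom environment:
  3 × C: 1 H each → 3
  3 × O: no H
  2 × C: 2 H each → 4
  1 × C: no H
  1 × O (charge -1): no H
  Total hydrogens = 7.
Net charge -1.
Molecular formula: C6H7O4-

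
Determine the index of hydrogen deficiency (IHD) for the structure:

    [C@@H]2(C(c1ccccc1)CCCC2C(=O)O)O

Molecular formula from the SMILES: C13H16O3.
DoU = (2C + 2 + N − H − X)/2 = (2·13 + 2 + 0 − 16 − 0)/2 = 12/2 = 6.
(Structurally: 2 ring(s) + 4 π bond(s) = 6.)

6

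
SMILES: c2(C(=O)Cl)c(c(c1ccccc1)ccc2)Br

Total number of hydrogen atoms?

8

Hydrogens are implicit in SMILES; fill each atom to its normal valence:
  8 × C (aromatic): 1 H each → 8
  4 × C (aromatic): no H
  1 × Br: no H
  1 × C: no H
  1 × Cl: no H
  1 × O: no H
  Total hydrogens = 8.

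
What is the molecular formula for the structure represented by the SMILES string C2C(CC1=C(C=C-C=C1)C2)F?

Heavy atoms from the SMILES: 10 C, 1 F.
Implicit hydrogens by atom environment:
  4 × C (aromatic): 1 H each → 4
  3 × C: 2 H each → 6
  2 × C (aromatic): no H
  1 × C: 1 H
  1 × F: no H
  Total hydrogens = 11.
Molecular formula: C10H11F

C10H11F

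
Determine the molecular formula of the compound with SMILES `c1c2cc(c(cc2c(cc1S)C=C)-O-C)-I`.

C13H11IOS

Heavy atoms from the SMILES: 13 C, 1 I, 1 O, 1 S.
Implicit hydrogens by atom environment:
  6 × C (aromatic): no H
  4 × C (aromatic): 1 H each → 4
  1 × C: 3 H
  1 × C: 2 H
  1 × C: 1 H
  1 × I: no H
  1 × O: no H
  1 × S: 1 H
  Total hydrogens = 11.
Molecular formula: C13H11IOS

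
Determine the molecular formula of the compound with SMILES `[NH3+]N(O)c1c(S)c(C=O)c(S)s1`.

Heavy atoms from the SMILES: 5 C, 2 N, 2 O, 3 S.
Implicit hydrogens by atom environment:
  4 × C (aromatic): no H
  2 × S: 1 H each → 2
  1 × C: 1 H
  1 × N (charge +1): 3 H
  1 × N: no H
  1 × O: 1 H
  1 × O: no H
  1 × S (aromatic): no H
  Total hydrogens = 7.
Net charge +1.
Molecular formula: C5H7N2O2S3+

C5H7N2O2S3+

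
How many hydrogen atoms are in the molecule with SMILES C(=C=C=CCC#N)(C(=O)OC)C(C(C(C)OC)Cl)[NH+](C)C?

22

Hydrogens are implicit in SMILES; fill each atom to its normal valence:
  5 × C: 3 H each → 15
  5 × C: no H
  4 × C: 1 H each → 4
  3 × O: no H
  1 × C: 2 H
  1 × Cl: no H
  1 × N (charge +1): 1 H
  1 × N: no H
  Total hydrogens = 22.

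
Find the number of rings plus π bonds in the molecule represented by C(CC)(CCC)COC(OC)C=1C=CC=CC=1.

Molecular formula from the SMILES: C15H24O2.
DoU = (2C + 2 + N − H − X)/2 = (2·15 + 2 + 0 − 24 − 0)/2 = 8/2 = 4.
(Structurally: 1 ring(s) + 3 π bond(s) = 4.)

4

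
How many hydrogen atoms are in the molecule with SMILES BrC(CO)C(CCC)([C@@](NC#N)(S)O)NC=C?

Hydrogens are implicit in SMILES; fill each atom to its normal valence:
  4 × C: 2 H each → 8
  3 × C: no H
  2 × C: 1 H each → 2
  2 × N: 1 H each → 2
  2 × O: 1 H each → 2
  1 × Br: no H
  1 × C: 3 H
  1 × N: no H
  1 × S: 1 H
  Total hydrogens = 18.

18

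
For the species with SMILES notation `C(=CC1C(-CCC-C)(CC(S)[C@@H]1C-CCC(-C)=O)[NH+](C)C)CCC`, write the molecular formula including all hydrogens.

C21H40NOS+

Heavy atoms from the SMILES: 21 C, 1 N, 1 O, 1 S.
Implicit hydrogens by atom environment:
  9 × C: 2 H each → 18
  5 × C: 3 H each → 15
  5 × C: 1 H each → 5
  2 × C: no H
  1 × N (charge +1): 1 H
  1 × O: no H
  1 × S: 1 H
  Total hydrogens = 40.
Net charge +1.
Molecular formula: C21H40NOS+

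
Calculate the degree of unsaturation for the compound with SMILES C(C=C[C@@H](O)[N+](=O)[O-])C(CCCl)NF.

2

Molecular formula from the SMILES: C7H12ClFN2O3.
DoU = (2C + 2 + N − H − X)/2 = (2·7 + 2 + 2 − 12 − 2)/2 = 4/2 = 2.
(Structurally: 0 ring(s) + 2 π bond(s) = 2.)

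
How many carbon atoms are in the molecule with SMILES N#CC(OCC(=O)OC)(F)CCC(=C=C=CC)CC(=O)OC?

The symbol for carbon appears 15 times in the SMILES.

15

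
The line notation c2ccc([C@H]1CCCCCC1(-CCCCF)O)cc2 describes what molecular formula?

C17H25FO

Heavy atoms from the SMILES: 17 C, 1 F, 1 O.
Implicit hydrogens by atom environment:
  9 × C: 2 H each → 18
  5 × C (aromatic): 1 H each → 5
  1 × C: 1 H
  1 × C: no H
  1 × C (aromatic): no H
  1 × F: no H
  1 × O: 1 H
  Total hydrogens = 25.
Molecular formula: C17H25FO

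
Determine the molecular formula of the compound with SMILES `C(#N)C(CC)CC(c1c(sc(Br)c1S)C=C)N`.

C12H15BrN2S2

Heavy atoms from the SMILES: 1 Br, 12 C, 2 N, 2 S.
Implicit hydrogens by atom environment:
  4 × C (aromatic): no H
  3 × C: 2 H each → 6
  3 × C: 1 H each → 3
  1 × Br: no H
  1 × C: 3 H
  1 × C: no H
  1 × N: 2 H
  1 × N: no H
  1 × S: 1 H
  1 × S (aromatic): no H
  Total hydrogens = 15.
Molecular formula: C12H15BrN2S2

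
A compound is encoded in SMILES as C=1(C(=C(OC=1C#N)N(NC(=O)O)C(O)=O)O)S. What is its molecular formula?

Heavy atoms from the SMILES: 7 C, 3 N, 6 O, 1 S.
Implicit hydrogens by atom environment:
  4 × C (aromatic): no H
  3 × C: no H
  3 × O: 1 H each → 3
  2 × N: no H
  2 × O: no H
  1 × N: 1 H
  1 × O (aromatic): no H
  1 × S: 1 H
  Total hydrogens = 5.
Molecular formula: C7H5N3O6S

C7H5N3O6S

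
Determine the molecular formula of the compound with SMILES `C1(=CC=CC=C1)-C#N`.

Heavy atoms from the SMILES: 7 C, 1 N.
Implicit hydrogens by atom environment:
  5 × C (aromatic): 1 H each → 5
  1 × C (aromatic): no H
  1 × C: no H
  1 × N: no H
  Total hydrogens = 5.
Molecular formula: C7H5N

C7H5N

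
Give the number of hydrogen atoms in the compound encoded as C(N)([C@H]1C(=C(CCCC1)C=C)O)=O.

15

Hydrogens are implicit in SMILES; fill each atom to its normal valence:
  5 × C: 2 H each → 10
  3 × C: no H
  2 × C: 1 H each → 2
  1 × N: 2 H
  1 × O: 1 H
  1 × O: no H
  Total hydrogens = 15.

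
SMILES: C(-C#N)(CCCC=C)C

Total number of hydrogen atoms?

Hydrogens are implicit in SMILES; fill each atom to its normal valence:
  4 × C: 2 H each → 8
  2 × C: 1 H each → 2
  1 × C: 3 H
  1 × C: no H
  1 × N: no H
  Total hydrogens = 13.

13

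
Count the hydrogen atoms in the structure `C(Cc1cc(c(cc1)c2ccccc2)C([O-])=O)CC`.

17

Hydrogens are implicit in SMILES; fill each atom to its normal valence:
  8 × C (aromatic): 1 H each → 8
  4 × C (aromatic): no H
  3 × C: 2 H each → 6
  1 × C: 3 H
  1 × C: no H
  1 × O: no H
  1 × O (charge -1): no H
  Total hydrogens = 17.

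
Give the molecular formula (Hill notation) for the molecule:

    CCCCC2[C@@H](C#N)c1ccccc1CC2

C15H19N

Heavy atoms from the SMILES: 15 C, 1 N.
Implicit hydrogens by atom environment:
  5 × C: 2 H each → 10
  4 × C (aromatic): 1 H each → 4
  2 × C: 1 H each → 2
  2 × C (aromatic): no H
  1 × C: 3 H
  1 × C: no H
  1 × N: no H
  Total hydrogens = 19.
Molecular formula: C15H19N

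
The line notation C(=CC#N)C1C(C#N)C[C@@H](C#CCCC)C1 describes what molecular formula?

C14H16N2

Heavy atoms from the SMILES: 14 C, 2 N.
Implicit hydrogens by atom environment:
  5 × C: 1 H each → 5
  4 × C: 2 H each → 8
  4 × C: no H
  2 × N: no H
  1 × C: 3 H
  Total hydrogens = 16.
Molecular formula: C14H16N2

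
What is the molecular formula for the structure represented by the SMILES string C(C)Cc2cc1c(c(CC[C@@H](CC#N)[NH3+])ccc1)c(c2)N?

Heavy atoms from the SMILES: 18 C, 3 N.
Implicit hydrogens by atom environment:
  5 × C: 2 H each → 10
  5 × C (aromatic): 1 H each → 5
  5 × C (aromatic): no H
  1 × C: 3 H
  1 × C: 1 H
  1 × C: no H
  1 × N (charge +1): 3 H
  1 × N: 2 H
  1 × N: no H
  Total hydrogens = 24.
Net charge +1.
Molecular formula: C18H24N3+

C18H24N3+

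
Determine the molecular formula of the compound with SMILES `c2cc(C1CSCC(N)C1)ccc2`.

Heavy atoms from the SMILES: 11 C, 1 N, 1 S.
Implicit hydrogens by atom environment:
  5 × C (aromatic): 1 H each → 5
  3 × C: 2 H each → 6
  2 × C: 1 H each → 2
  1 × C (aromatic): no H
  1 × N: 2 H
  1 × S: no H
  Total hydrogens = 15.
Molecular formula: C11H15NS

C11H15NS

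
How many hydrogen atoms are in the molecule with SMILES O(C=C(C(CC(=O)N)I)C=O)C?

Hydrogens are implicit in SMILES; fill each atom to its normal valence:
  3 × C: 1 H each → 3
  3 × O: no H
  2 × C: no H
  1 × C: 3 H
  1 × C: 2 H
  1 × I: no H
  1 × N: 2 H
  Total hydrogens = 10.

10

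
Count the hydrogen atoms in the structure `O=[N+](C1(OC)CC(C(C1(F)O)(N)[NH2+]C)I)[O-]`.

14

Hydrogens are implicit in SMILES; fill each atom to its normal valence:
  3 × C: no H
  2 × C: 3 H each → 6
  2 × O: no H
  1 × C: 2 H
  1 × C: 1 H
  1 × F: no H
  1 × I: no H
  1 × N (charge +1): 2 H
  1 × N: 2 H
  1 × N (charge +1): no H
  1 × O: 1 H
  1 × O (charge -1): no H
  Total hydrogens = 14.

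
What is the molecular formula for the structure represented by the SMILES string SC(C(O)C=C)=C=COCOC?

C8H12O3S

Heavy atoms from the SMILES: 8 C, 3 O, 1 S.
Implicit hydrogens by atom environment:
  3 × C: 1 H each → 3
  2 × C: 2 H each → 4
  2 × C: no H
  2 × O: no H
  1 × C: 3 H
  1 × O: 1 H
  1 × S: 1 H
  Total hydrogens = 12.
Molecular formula: C8H12O3S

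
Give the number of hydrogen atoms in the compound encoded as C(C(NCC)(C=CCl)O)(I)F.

Hydrogens are implicit in SMILES; fill each atom to its normal valence:
  3 × C: 1 H each → 3
  1 × C: 3 H
  1 × C: 2 H
  1 × C: no H
  1 × Cl: no H
  1 × F: no H
  1 × I: no H
  1 × N: 1 H
  1 × O: 1 H
  Total hydrogens = 10.

10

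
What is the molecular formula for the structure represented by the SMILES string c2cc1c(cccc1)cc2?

Heavy atoms from the SMILES: 10 C.
Implicit hydrogens by atom environment:
  8 × C (aromatic): 1 H each → 8
  2 × C (aromatic): no H
  Total hydrogens = 8.
Molecular formula: C10H8

C10H8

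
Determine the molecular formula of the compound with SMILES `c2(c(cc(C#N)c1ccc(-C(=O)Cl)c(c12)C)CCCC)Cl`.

Heavy atoms from the SMILES: 17 C, 2 Cl, 1 N, 1 O.
Implicit hydrogens by atom environment:
  7 × C (aromatic): no H
  3 × C: 2 H each → 6
  3 × C (aromatic): 1 H each → 3
  2 × C: 3 H each → 6
  2 × C: no H
  2 × Cl: no H
  1 × N: no H
  1 × O: no H
  Total hydrogens = 15.
Molecular formula: C17H15Cl2NO

C17H15Cl2NO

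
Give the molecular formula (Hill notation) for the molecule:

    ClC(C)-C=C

Heavy atoms from the SMILES: 4 C, 1 Cl.
Implicit hydrogens by atom environment:
  2 × C: 1 H each → 2
  1 × C: 3 H
  1 × C: 2 H
  1 × Cl: no H
  Total hydrogens = 7.
Molecular formula: C4H7Cl

C4H7Cl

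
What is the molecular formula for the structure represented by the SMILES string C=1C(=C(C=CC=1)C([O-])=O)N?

C7H6NO2-

Heavy atoms from the SMILES: 7 C, 1 N, 2 O.
Implicit hydrogens by atom environment:
  4 × C (aromatic): 1 H each → 4
  2 × C (aromatic): no H
  1 × C: no H
  1 × N: 2 H
  1 × O: no H
  1 × O (charge -1): no H
  Total hydrogens = 6.
Net charge -1.
Molecular formula: C7H6NO2-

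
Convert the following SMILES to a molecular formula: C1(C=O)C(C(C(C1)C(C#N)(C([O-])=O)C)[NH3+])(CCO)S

C12H18N2O4S

Heavy atoms from the SMILES: 12 C, 2 N, 4 O, 1 S.
Implicit hydrogens by atom environment:
  4 × C: 1 H each → 4
  4 × C: no H
  3 × C: 2 H each → 6
  2 × O: no H
  1 × C: 3 H
  1 × N (charge +1): 3 H
  1 × N: no H
  1 × O: 1 H
  1 × O (charge -1): no H
  1 × S: 1 H
  Total hydrogens = 18.
Molecular formula: C12H18N2O4S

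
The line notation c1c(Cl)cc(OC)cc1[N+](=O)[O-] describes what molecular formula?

Heavy atoms from the SMILES: 7 C, 1 Cl, 1 N, 3 O.
Implicit hydrogens by atom environment:
  3 × C (aromatic): 1 H each → 3
  3 × C (aromatic): no H
  2 × O: no H
  1 × C: 3 H
  1 × Cl: no H
  1 × N (charge +1): no H
  1 × O (charge -1): no H
  Total hydrogens = 6.
Molecular formula: C7H6ClNO3

C7H6ClNO3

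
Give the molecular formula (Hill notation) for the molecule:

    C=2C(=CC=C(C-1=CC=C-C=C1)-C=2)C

C13H12

Heavy atoms from the SMILES: 13 C.
Implicit hydrogens by atom environment:
  9 × C (aromatic): 1 H each → 9
  3 × C (aromatic): no H
  1 × C: 3 H
  Total hydrogens = 12.
Molecular formula: C13H12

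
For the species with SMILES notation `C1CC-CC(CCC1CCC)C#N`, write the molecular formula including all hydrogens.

Heavy atoms from the SMILES: 12 C, 1 N.
Implicit hydrogens by atom environment:
  8 × C: 2 H each → 16
  2 × C: 1 H each → 2
  1 × C: 3 H
  1 × C: no H
  1 × N: no H
  Total hydrogens = 21.
Molecular formula: C12H21N

C12H21N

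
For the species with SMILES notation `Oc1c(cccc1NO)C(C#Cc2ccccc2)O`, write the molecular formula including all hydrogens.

C15H13NO3

Heavy atoms from the SMILES: 15 C, 1 N, 3 O.
Implicit hydrogens by atom environment:
  8 × C (aromatic): 1 H each → 8
  4 × C (aromatic): no H
  3 × O: 1 H each → 3
  2 × C: no H
  1 × C: 1 H
  1 × N: 1 H
  Total hydrogens = 13.
Molecular formula: C15H13NO3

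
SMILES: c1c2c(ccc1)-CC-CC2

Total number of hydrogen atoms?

Hydrogens are implicit in SMILES; fill each atom to its normal valence:
  4 × C: 2 H each → 8
  4 × C (aromatic): 1 H each → 4
  2 × C (aromatic): no H
  Total hydrogens = 12.

12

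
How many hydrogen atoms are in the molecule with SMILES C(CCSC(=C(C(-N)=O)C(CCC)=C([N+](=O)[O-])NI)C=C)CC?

Hydrogens are implicit in SMILES; fill each atom to its normal valence:
  7 × C: 2 H each → 14
  5 × C: no H
  2 × C: 3 H each → 6
  2 × O: no H
  1 × C: 1 H
  1 × I: no H
  1 × N: 2 H
  1 × N: 1 H
  1 × N (charge +1): no H
  1 × O (charge -1): no H
  1 × S: no H
  Total hydrogens = 24.

24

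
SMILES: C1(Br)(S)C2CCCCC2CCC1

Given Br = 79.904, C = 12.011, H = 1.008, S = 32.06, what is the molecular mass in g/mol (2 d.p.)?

Molecular formula: C10H17BrS.
M = 1×79.904 + 10×12.011 + 17×1.008 + 1×32.06 = 249.21 g/mol.

249.21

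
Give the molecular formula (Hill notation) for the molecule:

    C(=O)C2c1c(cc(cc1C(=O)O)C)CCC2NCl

Heavy atoms from the SMILES: 13 C, 1 Cl, 1 N, 3 O.
Implicit hydrogens by atom environment:
  4 × C (aromatic): no H
  3 × C: 1 H each → 3
  2 × C: 2 H each → 4
  2 × C (aromatic): 1 H each → 2
  2 × O: no H
  1 × C: 3 H
  1 × C: no H
  1 × Cl: no H
  1 × N: 1 H
  1 × O: 1 H
  Total hydrogens = 14.
Molecular formula: C13H14ClNO3

C13H14ClNO3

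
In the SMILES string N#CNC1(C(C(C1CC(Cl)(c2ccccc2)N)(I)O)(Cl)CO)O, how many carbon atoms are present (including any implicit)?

The symbol for carbon appears 14 times in the SMILES. Lowercase c denotes aromatic carbon and counts toward C.

14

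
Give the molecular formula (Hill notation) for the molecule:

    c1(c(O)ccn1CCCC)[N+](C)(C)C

Heavy atoms from the SMILES: 11 C, 2 N, 1 O.
Implicit hydrogens by atom environment:
  4 × C: 3 H each → 12
  3 × C: 2 H each → 6
  2 × C (aromatic): 1 H each → 2
  2 × C (aromatic): no H
  1 × N (aromatic): no H
  1 × N (charge +1): no H
  1 × O: 1 H
  Total hydrogens = 21.
Net charge +1.
Molecular formula: C11H21N2O+

C11H21N2O+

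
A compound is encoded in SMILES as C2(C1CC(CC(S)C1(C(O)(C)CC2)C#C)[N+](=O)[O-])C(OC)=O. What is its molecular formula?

C15H21NO5S

Heavy atoms from the SMILES: 15 C, 1 N, 5 O, 1 S.
Implicit hydrogens by atom environment:
  5 × C: 1 H each → 5
  4 × C: 2 H each → 8
  4 × C: no H
  3 × O: no H
  2 × C: 3 H each → 6
  1 × N (charge +1): no H
  1 × O: 1 H
  1 × O (charge -1): no H
  1 × S: 1 H
  Total hydrogens = 21.
Molecular formula: C15H21NO5S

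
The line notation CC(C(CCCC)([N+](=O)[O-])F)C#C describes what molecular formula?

C9H14FNO2

Heavy atoms from the SMILES: 9 C, 1 F, 1 N, 2 O.
Implicit hydrogens by atom environment:
  3 × C: 2 H each → 6
  2 × C: 3 H each → 6
  2 × C: 1 H each → 2
  2 × C: no H
  1 × F: no H
  1 × N (charge +1): no H
  1 × O: no H
  1 × O (charge -1): no H
  Total hydrogens = 14.
Molecular formula: C9H14FNO2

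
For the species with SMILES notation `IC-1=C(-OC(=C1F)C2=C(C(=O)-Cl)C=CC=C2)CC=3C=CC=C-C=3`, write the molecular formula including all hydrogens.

C18H11ClFIO2

Heavy atoms from the SMILES: 18 C, 1 Cl, 1 F, 1 I, 2 O.
Implicit hydrogens by atom environment:
  9 × C (aromatic): 1 H each → 9
  7 × C (aromatic): no H
  1 × C: 2 H
  1 × C: no H
  1 × Cl: no H
  1 × F: no H
  1 × I: no H
  1 × O (aromatic): no H
  1 × O: no H
  Total hydrogens = 11.
Molecular formula: C18H11ClFIO2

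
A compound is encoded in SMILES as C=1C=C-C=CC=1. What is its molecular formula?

C6H6

Heavy atoms from the SMILES: 6 C.
Implicit hydrogens by atom environment:
  6 × C (aromatic): 1 H each → 6
  Total hydrogens = 6.
Molecular formula: C6H6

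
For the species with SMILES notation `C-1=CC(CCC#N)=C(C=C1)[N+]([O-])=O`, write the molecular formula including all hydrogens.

C9H8N2O2

Heavy atoms from the SMILES: 9 C, 2 N, 2 O.
Implicit hydrogens by atom environment:
  4 × C (aromatic): 1 H each → 4
  2 × C: 2 H each → 4
  2 × C (aromatic): no H
  1 × C: no H
  1 × N (charge +1): no H
  1 × N: no H
  1 × O: no H
  1 × O (charge -1): no H
  Total hydrogens = 8.
Molecular formula: C9H8N2O2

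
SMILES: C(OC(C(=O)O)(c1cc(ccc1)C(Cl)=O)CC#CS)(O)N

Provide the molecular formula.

Heavy atoms from the SMILES: 13 C, 1 Cl, 1 N, 5 O, 1 S.
Implicit hydrogens by atom environment:
  5 × C: no H
  4 × C (aromatic): 1 H each → 4
  3 × O: no H
  2 × C (aromatic): no H
  2 × O: 1 H each → 2
  1 × C: 2 H
  1 × C: 1 H
  1 × Cl: no H
  1 × N: 2 H
  1 × S: 1 H
  Total hydrogens = 12.
Molecular formula: C13H12ClNO5S

C13H12ClNO5S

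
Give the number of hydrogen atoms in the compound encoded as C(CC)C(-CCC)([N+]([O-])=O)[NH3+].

17

Hydrogens are implicit in SMILES; fill each atom to its normal valence:
  4 × C: 2 H each → 8
  2 × C: 3 H each → 6
  1 × C: no H
  1 × N (charge +1): 3 H
  1 × N (charge +1): no H
  1 × O: no H
  1 × O (charge -1): no H
  Total hydrogens = 17.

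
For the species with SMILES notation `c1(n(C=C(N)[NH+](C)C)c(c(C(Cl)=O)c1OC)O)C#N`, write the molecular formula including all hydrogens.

C11H14ClN4O3+

Heavy atoms from the SMILES: 11 C, 1 Cl, 4 N, 3 O.
Implicit hydrogens by atom environment:
  4 × C (aromatic): no H
  3 × C: 3 H each → 9
  3 × C: no H
  2 × O: no H
  1 × C: 1 H
  1 × Cl: no H
  1 × N: 2 H
  1 × N (charge +1): 1 H
  1 × N (aromatic): no H
  1 × N: no H
  1 × O: 1 H
  Total hydrogens = 14.
Net charge +1.
Molecular formula: C11H14ClN4O3+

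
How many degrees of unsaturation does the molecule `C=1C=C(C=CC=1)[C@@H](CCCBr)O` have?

4

Molecular formula from the SMILES: C10H13BrO.
DoU = (2C + 2 + N − H − X)/2 = (2·10 + 2 + 0 − 13 − 1)/2 = 8/2 = 4.
(Structurally: 1 ring(s) + 3 π bond(s) = 4.)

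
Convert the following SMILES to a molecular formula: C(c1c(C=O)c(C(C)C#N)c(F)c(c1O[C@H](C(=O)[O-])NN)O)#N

C13H10FN4O5-

Heavy atoms from the SMILES: 13 C, 1 F, 4 N, 5 O.
Implicit hydrogens by atom environment:
  6 × C (aromatic): no H
  3 × C: 1 H each → 3
  3 × C: no H
  3 × O: no H
  2 × N: no H
  1 × C: 3 H
  1 × F: no H
  1 × N: 2 H
  1 × N: 1 H
  1 × O: 1 H
  1 × O (charge -1): no H
  Total hydrogens = 10.
Net charge -1.
Molecular formula: C13H10FN4O5-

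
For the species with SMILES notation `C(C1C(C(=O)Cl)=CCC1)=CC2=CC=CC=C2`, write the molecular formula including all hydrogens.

Heavy atoms from the SMILES: 14 C, 1 Cl, 1 O.
Implicit hydrogens by atom environment:
  5 × C (aromatic): 1 H each → 5
  4 × C: 1 H each → 4
  2 × C: 2 H each → 4
  2 × C: no H
  1 × C (aromatic): no H
  1 × Cl: no H
  1 × O: no H
  Total hydrogens = 13.
Molecular formula: C14H13ClO

C14H13ClO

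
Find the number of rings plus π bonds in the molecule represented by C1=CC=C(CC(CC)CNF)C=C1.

4

Molecular formula from the SMILES: C11H16FN.
DoU = (2C + 2 + N − H − X)/2 = (2·11 + 2 + 1 − 16 − 1)/2 = 8/2 = 4.
(Structurally: 1 ring(s) + 3 π bond(s) = 4.)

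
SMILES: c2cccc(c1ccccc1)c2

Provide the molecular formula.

Heavy atoms from the SMILES: 12 C.
Implicit hydrogens by atom environment:
  10 × C (aromatic): 1 H each → 10
  2 × C (aromatic): no H
  Total hydrogens = 10.
Molecular formula: C12H10

C12H10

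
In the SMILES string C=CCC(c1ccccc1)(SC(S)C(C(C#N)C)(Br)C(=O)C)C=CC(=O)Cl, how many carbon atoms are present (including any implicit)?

20

The symbol for carbon appears 20 times in the SMILES. Lowercase c denotes aromatic carbon and counts toward C.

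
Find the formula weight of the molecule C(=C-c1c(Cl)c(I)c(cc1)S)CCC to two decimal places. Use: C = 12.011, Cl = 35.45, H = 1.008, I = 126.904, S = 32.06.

Molecular formula: C11H12ClIS.
M = 11×12.011 + 1×35.45 + 12×1.008 + 1×126.904 + 1×32.06 = 338.63 g/mol.

338.63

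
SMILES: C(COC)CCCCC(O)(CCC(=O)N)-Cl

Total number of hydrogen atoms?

Hydrogens are implicit in SMILES; fill each atom to its normal valence:
  8 × C: 2 H each → 16
  2 × C: no H
  2 × O: no H
  1 × C: 3 H
  1 × Cl: no H
  1 × N: 2 H
  1 × O: 1 H
  Total hydrogens = 22.

22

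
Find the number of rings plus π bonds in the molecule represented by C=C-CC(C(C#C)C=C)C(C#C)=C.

Molecular formula from the SMILES: C13H14.
DoU = (2C + 2 + N − H − X)/2 = (2·13 + 2 + 0 − 14 − 0)/2 = 14/2 = 7.
(Structurally: 0 ring(s) + 7 π bond(s) = 7.)

7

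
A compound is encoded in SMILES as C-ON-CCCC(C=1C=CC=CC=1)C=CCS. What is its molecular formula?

C14H21NOS

Heavy atoms from the SMILES: 14 C, 1 N, 1 O, 1 S.
Implicit hydrogens by atom environment:
  5 × C (aromatic): 1 H each → 5
  4 × C: 2 H each → 8
  3 × C: 1 H each → 3
  1 × C: 3 H
  1 × C (aromatic): no H
  1 × N: 1 H
  1 × O: no H
  1 × S: 1 H
  Total hydrogens = 21.
Molecular formula: C14H21NOS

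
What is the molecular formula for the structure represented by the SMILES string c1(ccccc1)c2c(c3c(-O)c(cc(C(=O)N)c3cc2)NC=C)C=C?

Heavy atoms from the SMILES: 21 C, 2 N, 2 O.
Implicit hydrogens by atom environment:
  8 × C (aromatic): 1 H each → 8
  8 × C (aromatic): no H
  2 × C: 2 H each → 4
  2 × C: 1 H each → 2
  1 × C: no H
  1 × N: 2 H
  1 × N: 1 H
  1 × O: 1 H
  1 × O: no H
  Total hydrogens = 18.
Molecular formula: C21H18N2O2

C21H18N2O2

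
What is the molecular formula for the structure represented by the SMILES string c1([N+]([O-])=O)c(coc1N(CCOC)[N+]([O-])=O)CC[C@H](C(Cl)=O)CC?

C13H18ClN3O7

Heavy atoms from the SMILES: 13 C, 1 Cl, 3 N, 7 O.
Implicit hydrogens by atom environment:
  5 × C: 2 H each → 10
  4 × O: no H
  3 × C (aromatic): no H
  2 × C: 3 H each → 6
  2 × N (charge +1): no H
  2 × O (charge -1): no H
  1 × C (aromatic): 1 H
  1 × C: 1 H
  1 × C: no H
  1 × Cl: no H
  1 × N: no H
  1 × O (aromatic): no H
  Total hydrogens = 18.
Molecular formula: C13H18ClN3O7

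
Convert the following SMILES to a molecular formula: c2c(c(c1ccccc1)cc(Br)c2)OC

C13H11BrO

Heavy atoms from the SMILES: 1 Br, 13 C, 1 O.
Implicit hydrogens by atom environment:
  8 × C (aromatic): 1 H each → 8
  4 × C (aromatic): no H
  1 × Br: no H
  1 × C: 3 H
  1 × O: no H
  Total hydrogens = 11.
Molecular formula: C13H11BrO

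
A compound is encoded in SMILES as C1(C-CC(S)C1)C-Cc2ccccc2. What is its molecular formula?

C13H18S

Heavy atoms from the SMILES: 13 C, 1 S.
Implicit hydrogens by atom environment:
  5 × C: 2 H each → 10
  5 × C (aromatic): 1 H each → 5
  2 × C: 1 H each → 2
  1 × C (aromatic): no H
  1 × S: 1 H
  Total hydrogens = 18.
Molecular formula: C13H18S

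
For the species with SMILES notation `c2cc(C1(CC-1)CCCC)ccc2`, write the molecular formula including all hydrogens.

Heavy atoms from the SMILES: 13 C.
Implicit hydrogens by atom environment:
  5 × C: 2 H each → 10
  5 × C (aromatic): 1 H each → 5
  1 × C: 3 H
  1 × C: no H
  1 × C (aromatic): no H
  Total hydrogens = 18.
Molecular formula: C13H18

C13H18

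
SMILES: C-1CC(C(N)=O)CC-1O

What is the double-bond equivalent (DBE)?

2

Molecular formula from the SMILES: C6H11NO2.
DoU = (2C + 2 + N − H − X)/2 = (2·6 + 2 + 1 − 11 − 0)/2 = 4/2 = 2.
(Structurally: 1 ring(s) + 1 π bond(s) = 2.)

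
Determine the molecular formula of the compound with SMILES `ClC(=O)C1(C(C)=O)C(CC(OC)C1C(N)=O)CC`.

Heavy atoms from the SMILES: 12 C, 1 Cl, 1 N, 4 O.
Implicit hydrogens by atom environment:
  4 × C: no H
  4 × O: no H
  3 × C: 3 H each → 9
  3 × C: 1 H each → 3
  2 × C: 2 H each → 4
  1 × Cl: no H
  1 × N: 2 H
  Total hydrogens = 18.
Molecular formula: C12H18ClNO4

C12H18ClNO4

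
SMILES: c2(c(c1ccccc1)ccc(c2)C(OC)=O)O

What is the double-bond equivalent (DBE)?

Molecular formula from the SMILES: C14H12O3.
DoU = (2C + 2 + N − H − X)/2 = (2·14 + 2 + 0 − 12 − 0)/2 = 18/2 = 9.
(Structurally: 2 ring(s) + 7 π bond(s) = 9.)

9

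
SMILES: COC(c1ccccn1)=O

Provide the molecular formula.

Heavy atoms from the SMILES: 7 C, 1 N, 2 O.
Implicit hydrogens by atom environment:
  4 × C (aromatic): 1 H each → 4
  2 × O: no H
  1 × C: 3 H
  1 × C (aromatic): no H
  1 × C: no H
  1 × N (aromatic): no H
  Total hydrogens = 7.
Molecular formula: C7H7NO2

C7H7NO2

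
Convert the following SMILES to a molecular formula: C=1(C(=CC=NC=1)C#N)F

Heavy atoms from the SMILES: 6 C, 1 F, 2 N.
Implicit hydrogens by atom environment:
  3 × C (aromatic): 1 H each → 3
  2 × C (aromatic): no H
  1 × C: no H
  1 × F: no H
  1 × N (aromatic): no H
  1 × N: no H
  Total hydrogens = 3.
Molecular formula: C6H3FN2

C6H3FN2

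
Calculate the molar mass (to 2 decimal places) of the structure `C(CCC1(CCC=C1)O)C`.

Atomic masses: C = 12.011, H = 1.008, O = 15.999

140.23

Molecular formula: C9H16O.
M = 9×12.011 + 16×1.008 + 1×15.999 = 140.23 g/mol.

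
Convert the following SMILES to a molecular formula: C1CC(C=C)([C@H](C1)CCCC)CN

Heavy atoms from the SMILES: 12 C, 1 N.
Implicit hydrogens by atom environment:
  8 × C: 2 H each → 16
  2 × C: 1 H each → 2
  1 × C: 3 H
  1 × C: no H
  1 × N: 2 H
  Total hydrogens = 23.
Molecular formula: C12H23N

C12H23N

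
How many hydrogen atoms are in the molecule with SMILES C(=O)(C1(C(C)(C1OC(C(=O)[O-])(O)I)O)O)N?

9

Hydrogens are implicit in SMILES; fill each atom to its normal valence:
  5 × C: no H
  3 × O: 1 H each → 3
  3 × O: no H
  1 × C: 3 H
  1 × C: 1 H
  1 × I: no H
  1 × N: 2 H
  1 × O (charge -1): no H
  Total hydrogens = 9.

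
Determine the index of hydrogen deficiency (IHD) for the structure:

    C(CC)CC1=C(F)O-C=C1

Molecular formula from the SMILES: C8H11FO.
DoU = (2C + 2 + N − H − X)/2 = (2·8 + 2 + 0 − 11 − 1)/2 = 6/2 = 3.
(Structurally: 1 ring(s) + 2 π bond(s) = 3.)

3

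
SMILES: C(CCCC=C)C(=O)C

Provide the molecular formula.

Heavy atoms from the SMILES: 8 C, 1 O.
Implicit hydrogens by atom environment:
  5 × C: 2 H each → 10
  1 × C: 3 H
  1 × C: 1 H
  1 × C: no H
  1 × O: no H
  Total hydrogens = 14.
Molecular formula: C8H14O

C8H14O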